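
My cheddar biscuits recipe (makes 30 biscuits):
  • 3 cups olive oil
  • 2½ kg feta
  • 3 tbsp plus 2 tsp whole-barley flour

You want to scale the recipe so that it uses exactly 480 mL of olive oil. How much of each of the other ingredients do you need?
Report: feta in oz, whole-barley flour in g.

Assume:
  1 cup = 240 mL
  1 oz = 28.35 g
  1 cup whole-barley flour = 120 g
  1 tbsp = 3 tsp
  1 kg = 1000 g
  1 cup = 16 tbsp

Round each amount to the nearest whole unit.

The original recipe has 720 mL of olive oil, so the scaling factor is 480 ÷ 720 = 2/3.
feta: 2.5 kg × 2/3 × 1000 g/kg ÷ 28.35 g/oz ≈ 59 oz
whole-barley flour: (3 tbsp + 2 tsp = 11/3 tbsp) × 2/3 ÷ 16 tbsp/cup × 120 g/cup ≈ 18 g

feta: 59 oz; whole-barley flour: 18 g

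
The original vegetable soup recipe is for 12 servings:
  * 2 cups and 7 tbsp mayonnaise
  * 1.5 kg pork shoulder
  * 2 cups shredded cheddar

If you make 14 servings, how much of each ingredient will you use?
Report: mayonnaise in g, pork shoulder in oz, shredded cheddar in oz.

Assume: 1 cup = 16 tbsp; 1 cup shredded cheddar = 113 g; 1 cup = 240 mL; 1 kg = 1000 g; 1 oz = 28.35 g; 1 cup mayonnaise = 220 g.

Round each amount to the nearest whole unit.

mayonnaise: 626 g; pork shoulder: 62 oz; shredded cheddar: 9 oz

Scaling factor: 14/12 = 7/6.
mayonnaise: (2 cup + 7 tbsp = 2.4375 cup) × 7/6 × 220 g/cup ≈ 626 g
pork shoulder: 1.5 kg × 7/6 × 1000 g/kg ÷ 28.35 g/oz ≈ 62 oz
shredded cheddar: 2 cup × 7/6 × 113 g/cup ÷ 28.35 g/oz ≈ 9 oz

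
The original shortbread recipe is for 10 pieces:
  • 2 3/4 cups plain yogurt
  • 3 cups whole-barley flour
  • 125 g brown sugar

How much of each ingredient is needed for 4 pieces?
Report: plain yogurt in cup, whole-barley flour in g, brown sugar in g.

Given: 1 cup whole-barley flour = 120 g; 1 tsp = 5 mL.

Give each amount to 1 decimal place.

plain yogurt: 1.1 cup; whole-barley flour: 144.0 g; brown sugar: 50.0 g

Scaling factor: 4/10 = 2/5 = 0.4.
plain yogurt: 2.75 cup × 2/5 = 1.1 cup
whole-barley flour: 3 cup × 2/5 × 120 g/cup = 144.0 g
brown sugar: 125 g × 2/5 = 50.0 g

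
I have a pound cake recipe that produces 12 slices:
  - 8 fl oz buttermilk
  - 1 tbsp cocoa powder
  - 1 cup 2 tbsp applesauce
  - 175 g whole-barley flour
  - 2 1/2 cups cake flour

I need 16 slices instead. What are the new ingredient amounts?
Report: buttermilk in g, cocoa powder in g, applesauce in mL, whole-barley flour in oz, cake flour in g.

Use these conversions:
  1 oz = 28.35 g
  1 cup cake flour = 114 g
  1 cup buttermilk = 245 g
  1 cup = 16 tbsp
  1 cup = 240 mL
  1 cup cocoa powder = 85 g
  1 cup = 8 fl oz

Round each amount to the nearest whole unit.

buttermilk: 327 g; cocoa powder: 7 g; applesauce: 360 mL; whole-barley flour: 8 oz; cake flour: 380 g

Scaling factor: 16/12 = 4/3.
buttermilk: 8 fl oz × 4/3 ÷ 8 fl oz/cup × 245 g/cup ≈ 327 g
cocoa powder: 1 tbsp × 4/3 ÷ 16 tbsp/cup × 85 g/cup ≈ 7 g
applesauce: (1 cup + 2 tbsp = 1.125 cup) × 4/3 × 240 mL/cup = 360 mL
whole-barley flour: 175 g × 4/3 ÷ 28.35 g/oz ≈ 8 oz
cake flour: 2.5 cup × 4/3 × 114 g/cup = 380 g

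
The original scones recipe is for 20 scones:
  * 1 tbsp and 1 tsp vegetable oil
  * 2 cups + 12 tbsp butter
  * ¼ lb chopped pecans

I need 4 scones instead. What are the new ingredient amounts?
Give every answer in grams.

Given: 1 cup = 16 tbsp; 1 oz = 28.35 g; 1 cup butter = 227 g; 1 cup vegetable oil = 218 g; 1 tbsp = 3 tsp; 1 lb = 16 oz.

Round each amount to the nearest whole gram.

vegetable oil: 4 g; butter: 125 g; chopped pecans: 23 g

Scaling factor: 4/20 = 1/5 = 0.2.
vegetable oil: (1 tbsp + 1 tsp = 4/3 tbsp) × 1/5 ÷ 16 tbsp/cup × 218 g/cup ≈ 4 g
butter: (2 cup + 12 tbsp = 2.75 cup) × 1/5 × 227 g/cup ≈ 125 g
chopped pecans: 0.25 lb × 1/5 × 16 oz/lb × 28.35 g/oz ≈ 23 g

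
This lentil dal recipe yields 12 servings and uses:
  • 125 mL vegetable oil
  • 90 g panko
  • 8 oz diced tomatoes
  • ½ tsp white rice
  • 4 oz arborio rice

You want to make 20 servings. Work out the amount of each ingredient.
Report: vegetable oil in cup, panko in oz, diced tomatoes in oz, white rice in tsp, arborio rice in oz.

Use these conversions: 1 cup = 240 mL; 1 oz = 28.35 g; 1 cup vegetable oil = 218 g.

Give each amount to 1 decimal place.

Scaling factor: 20/12 = 5/3.
vegetable oil: 125 mL × 5/3 ÷ 240 mL/cup ≈ 0.9 cup
panko: 90 g × 5/3 ÷ 28.35 g/oz ≈ 5.3 oz
diced tomatoes: 8 oz × 5/3 ≈ 13.3 oz
white rice: 0.5 tsp × 5/3 ≈ 0.8 tsp
arborio rice: 4 oz × 5/3 ≈ 6.7 oz

vegetable oil: 0.9 cup; panko: 5.3 oz; diced tomatoes: 13.3 oz; white rice: 0.8 tsp; arborio rice: 6.7 oz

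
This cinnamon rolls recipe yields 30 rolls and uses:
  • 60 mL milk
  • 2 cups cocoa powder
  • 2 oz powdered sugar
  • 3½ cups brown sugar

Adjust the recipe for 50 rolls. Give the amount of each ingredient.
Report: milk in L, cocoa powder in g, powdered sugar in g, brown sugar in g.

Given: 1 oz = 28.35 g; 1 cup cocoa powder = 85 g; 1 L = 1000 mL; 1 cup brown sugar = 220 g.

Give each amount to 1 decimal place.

milk: 0.1 L; cocoa powder: 283.3 g; powdered sugar: 94.5 g; brown sugar: 1283.3 g

Scaling factor: 50/30 = 5/3.
milk: 60 mL × 5/3 ÷ 1000 mL/L = 0.1 L
cocoa powder: 2 cup × 5/3 × 85 g/cup ≈ 283.3 g
powdered sugar: 2 oz × 5/3 × 28.35 g/oz = 94.5 g
brown sugar: 3.5 cup × 5/3 × 220 g/cup ≈ 1283.3 g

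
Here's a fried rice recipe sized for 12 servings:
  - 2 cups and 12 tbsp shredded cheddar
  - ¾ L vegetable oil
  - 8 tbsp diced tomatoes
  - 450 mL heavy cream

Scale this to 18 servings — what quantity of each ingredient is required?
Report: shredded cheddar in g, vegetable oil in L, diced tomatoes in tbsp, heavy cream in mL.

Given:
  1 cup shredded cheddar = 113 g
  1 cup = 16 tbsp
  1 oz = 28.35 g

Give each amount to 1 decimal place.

Scaling factor: 18/12 = 3/2 = 1.5.
shredded cheddar: (2 cup + 12 tbsp = 2.75 cup) × 3/2 × 113 g/cup ≈ 466.1 g
vegetable oil: 0.75 L × 3/2 ≈ 1.1 L
diced tomatoes: 8 tbsp × 3/2 = 12.0 tbsp
heavy cream: 450 mL × 3/2 = 675.0 mL

shredded cheddar: 466.1 g; vegetable oil: 1.1 L; diced tomatoes: 12.0 tbsp; heavy cream: 675.0 mL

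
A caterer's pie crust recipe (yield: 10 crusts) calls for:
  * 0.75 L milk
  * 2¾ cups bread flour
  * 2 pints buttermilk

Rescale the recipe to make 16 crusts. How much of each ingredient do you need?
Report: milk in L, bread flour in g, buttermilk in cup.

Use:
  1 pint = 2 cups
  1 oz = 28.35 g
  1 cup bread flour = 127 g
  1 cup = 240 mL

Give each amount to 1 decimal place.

milk: 1.2 L; bread flour: 558.8 g; buttermilk: 6.4 cup

Scaling factor: 16/10 = 8/5 = 1.6.
milk: 0.75 L × 8/5 = 1.2 L
bread flour: 2.75 cup × 8/5 × 127 g/cup = 558.8 g
buttermilk: 2 pint × 8/5 × 2 cup/pint = 6.4 cup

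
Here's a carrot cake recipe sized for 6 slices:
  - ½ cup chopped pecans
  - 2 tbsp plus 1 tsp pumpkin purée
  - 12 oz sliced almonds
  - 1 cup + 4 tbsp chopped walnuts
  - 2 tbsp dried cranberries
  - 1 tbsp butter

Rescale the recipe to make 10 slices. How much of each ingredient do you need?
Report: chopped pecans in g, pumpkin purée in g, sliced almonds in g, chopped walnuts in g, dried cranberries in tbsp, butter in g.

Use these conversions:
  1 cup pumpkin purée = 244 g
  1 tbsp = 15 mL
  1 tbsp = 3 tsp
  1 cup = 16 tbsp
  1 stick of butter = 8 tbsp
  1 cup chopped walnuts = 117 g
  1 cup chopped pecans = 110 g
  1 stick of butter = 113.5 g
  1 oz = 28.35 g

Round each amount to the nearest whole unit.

chopped pecans: 92 g; pumpkin purée: 59 g; sliced almonds: 567 g; chopped walnuts: 244 g; dried cranberries: 3 tbsp; butter: 24 g

Scaling factor: 10/6 = 5/3.
chopped pecans: 0.5 cup × 5/3 × 110 g/cup ≈ 92 g
pumpkin purée: (2 tbsp + 1 tsp = 7/3 tbsp) × 5/3 ÷ 16 tbsp/cup × 244 g/cup ≈ 59 g
sliced almonds: 12 oz × 5/3 × 28.35 g/oz = 567 g
chopped walnuts: (1 cup + 4 tbsp = 1.25 cup) × 5/3 × 117 g/cup ≈ 244 g
dried cranberries: 2 tbsp × 5/3 ≈ 3 tbsp
butter: 1 tbsp × 5/3 ÷ 8 tbsp/stick × 113.5 g/stick ≈ 24 g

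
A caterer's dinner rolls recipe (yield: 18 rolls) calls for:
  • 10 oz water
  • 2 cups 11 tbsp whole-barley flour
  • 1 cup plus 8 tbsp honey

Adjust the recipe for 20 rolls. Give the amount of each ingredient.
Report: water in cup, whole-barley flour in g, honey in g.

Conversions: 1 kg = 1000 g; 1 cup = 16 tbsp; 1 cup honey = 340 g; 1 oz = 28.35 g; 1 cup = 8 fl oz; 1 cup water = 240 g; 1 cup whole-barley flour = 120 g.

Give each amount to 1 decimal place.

Scaling factor: 20/18 = 10/9.
water: 10 oz × 10/9 × 28.35 g/oz ÷ 240 g/cup ≈ 1.3 cup
whole-barley flour: (2 cup + 11 tbsp = 2.6875 cup) × 10/9 × 120 g/cup ≈ 358.3 g
honey: (1 cup + 8 tbsp = 1.5 cup) × 10/9 × 340 g/cup ≈ 566.7 g

water: 1.3 cup; whole-barley flour: 358.3 g; honey: 566.7 g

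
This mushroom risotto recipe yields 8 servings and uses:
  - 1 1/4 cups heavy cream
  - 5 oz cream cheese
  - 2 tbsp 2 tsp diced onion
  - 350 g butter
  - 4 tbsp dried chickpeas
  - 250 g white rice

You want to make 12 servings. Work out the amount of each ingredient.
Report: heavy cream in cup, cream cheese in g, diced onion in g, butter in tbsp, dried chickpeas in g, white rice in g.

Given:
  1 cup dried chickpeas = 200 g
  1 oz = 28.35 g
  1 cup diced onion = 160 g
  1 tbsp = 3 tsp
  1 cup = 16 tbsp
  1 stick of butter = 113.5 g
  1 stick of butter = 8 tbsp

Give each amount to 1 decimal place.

Scaling factor: 12/8 = 3/2 = 1.5.
heavy cream: 1.25 cup × 3/2 ≈ 1.9 cup
cream cheese: 5 oz × 3/2 × 28.35 g/oz ≈ 212.6 g
diced onion: (2 tbsp + 2 tsp = 8/3 tbsp) × 3/2 ÷ 16 tbsp/cup × 160 g/cup = 40.0 g
butter: 350 g × 3/2 ÷ 113.5 g/stick × 8 tbsp/stick ≈ 37.0 tbsp
dried chickpeas: 4 tbsp × 3/2 ÷ 16 tbsp/cup × 200 g/cup = 75.0 g
white rice: 250 g × 3/2 = 375.0 g

heavy cream: 1.9 cup; cream cheese: 212.6 g; diced onion: 40.0 g; butter: 37.0 tbsp; dried chickpeas: 75.0 g; white rice: 375.0 g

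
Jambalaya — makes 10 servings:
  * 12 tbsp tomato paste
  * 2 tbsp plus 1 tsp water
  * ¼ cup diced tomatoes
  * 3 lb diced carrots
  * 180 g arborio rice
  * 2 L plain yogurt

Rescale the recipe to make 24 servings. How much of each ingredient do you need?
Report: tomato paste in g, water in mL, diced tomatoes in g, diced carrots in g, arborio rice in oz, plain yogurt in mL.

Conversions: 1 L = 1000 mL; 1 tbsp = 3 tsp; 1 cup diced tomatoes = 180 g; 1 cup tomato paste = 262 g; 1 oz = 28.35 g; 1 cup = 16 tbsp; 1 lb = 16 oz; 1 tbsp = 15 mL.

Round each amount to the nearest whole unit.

Scaling factor: 24/10 = 12/5 = 2.4.
tomato paste: 12 tbsp × 12/5 ÷ 16 tbsp/cup × 262 g/cup ≈ 472 g
water: (2 tbsp + 1 tsp = 7/3 tbsp) × 12/5 × 15 mL/tbsp = 84 mL
diced tomatoes: 0.25 cup × 12/5 × 180 g/cup = 108 g
diced carrots: 3 lb × 12/5 × 16 oz/lb × 28.35 g/oz ≈ 3266 g
arborio rice: 180 g × 12/5 ÷ 28.35 g/oz ≈ 15 oz
plain yogurt: 2 L × 12/5 × 1000 mL/L = 4800 mL

tomato paste: 472 g; water: 84 mL; diced tomatoes: 108 g; diced carrots: 3266 g; arborio rice: 15 oz; plain yogurt: 4800 mL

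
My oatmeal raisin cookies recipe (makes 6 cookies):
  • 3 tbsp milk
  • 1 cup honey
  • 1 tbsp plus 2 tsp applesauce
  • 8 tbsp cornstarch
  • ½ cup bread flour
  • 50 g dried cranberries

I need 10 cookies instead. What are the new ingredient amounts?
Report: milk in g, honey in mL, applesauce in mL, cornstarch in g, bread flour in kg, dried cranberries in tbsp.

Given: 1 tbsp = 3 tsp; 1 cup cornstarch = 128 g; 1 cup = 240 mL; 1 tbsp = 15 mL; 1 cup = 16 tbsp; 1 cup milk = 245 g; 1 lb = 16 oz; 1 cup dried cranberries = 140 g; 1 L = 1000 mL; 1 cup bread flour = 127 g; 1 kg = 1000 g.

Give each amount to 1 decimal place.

Scaling factor: 10/6 = 5/3.
milk: 3 tbsp × 5/3 ÷ 16 tbsp/cup × 245 g/cup ≈ 76.6 g
honey: 1 cup × 5/3 × 240 mL/cup = 400.0 mL
applesauce: (1 tbsp + 2 tsp = 5/3 tbsp) × 5/3 × 15 mL/tbsp ≈ 41.7 mL
cornstarch: 8 tbsp × 5/3 ÷ 16 tbsp/cup × 128 g/cup ≈ 106.7 g
bread flour: 0.5 cup × 5/3 × 127 g/cup ÷ 1000 g/kg ≈ 0.1 kg
dried cranberries: 50 g × 5/3 ÷ 140 g/cup × 16 tbsp/cup ≈ 9.5 tbsp

milk: 76.6 g; honey: 400.0 mL; applesauce: 41.7 mL; cornstarch: 106.7 g; bread flour: 0.1 kg; dried cranberries: 9.5 tbsp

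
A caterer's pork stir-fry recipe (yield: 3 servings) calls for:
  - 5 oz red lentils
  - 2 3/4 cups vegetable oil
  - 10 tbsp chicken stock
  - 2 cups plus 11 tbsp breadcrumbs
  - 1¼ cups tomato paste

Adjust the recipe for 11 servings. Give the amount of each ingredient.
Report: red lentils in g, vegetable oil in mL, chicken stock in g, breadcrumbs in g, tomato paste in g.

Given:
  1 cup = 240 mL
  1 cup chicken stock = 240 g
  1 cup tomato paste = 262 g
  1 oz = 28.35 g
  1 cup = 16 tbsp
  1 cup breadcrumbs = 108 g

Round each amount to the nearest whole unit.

red lentils: 520 g; vegetable oil: 2420 mL; chicken stock: 550 g; breadcrumbs: 1064 g; tomato paste: 1201 g

Scaling factor: 11/3.
red lentils: 5 oz × 11/3 × 28.35 g/oz ≈ 520 g
vegetable oil: 2.75 cup × 11/3 × 240 mL/cup = 2420 mL
chicken stock: 10 tbsp × 11/3 ÷ 16 tbsp/cup × 240 g/cup = 550 g
breadcrumbs: (2 cup + 11 tbsp = 2.6875 cup) × 11/3 × 108 g/cup ≈ 1064 g
tomato paste: 1.25 cup × 11/3 × 262 g/cup ≈ 1201 g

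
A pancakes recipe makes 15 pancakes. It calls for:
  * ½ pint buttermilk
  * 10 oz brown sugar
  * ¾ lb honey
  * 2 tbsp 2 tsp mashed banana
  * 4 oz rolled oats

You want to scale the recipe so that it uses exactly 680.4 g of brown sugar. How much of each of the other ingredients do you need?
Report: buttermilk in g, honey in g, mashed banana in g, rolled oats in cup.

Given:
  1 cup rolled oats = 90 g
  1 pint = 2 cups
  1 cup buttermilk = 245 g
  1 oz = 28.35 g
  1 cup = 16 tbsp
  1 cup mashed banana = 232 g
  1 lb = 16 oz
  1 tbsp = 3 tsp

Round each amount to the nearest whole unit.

The original recipe has 283.5 g of brown sugar, so the scaling factor is 680.4 ÷ 283.5 = 12/5 = 2.4.
buttermilk: 0.5 pint × 12/5 × 2 cup/pint × 245 g/cup = 588 g
honey: 0.75 lb × 12/5 × 16 oz/lb × 28.35 g/oz ≈ 816 g
mashed banana: (2 tbsp + 2 tsp = 8/3 tbsp) × 12/5 ÷ 16 tbsp/cup × 232 g/cup ≈ 93 g
rolled oats: 4 oz × 12/5 × 28.35 g/oz ÷ 90 g/cup ≈ 3 cup

buttermilk: 588 g; honey: 816 g; mashed banana: 93 g; rolled oats: 3 cup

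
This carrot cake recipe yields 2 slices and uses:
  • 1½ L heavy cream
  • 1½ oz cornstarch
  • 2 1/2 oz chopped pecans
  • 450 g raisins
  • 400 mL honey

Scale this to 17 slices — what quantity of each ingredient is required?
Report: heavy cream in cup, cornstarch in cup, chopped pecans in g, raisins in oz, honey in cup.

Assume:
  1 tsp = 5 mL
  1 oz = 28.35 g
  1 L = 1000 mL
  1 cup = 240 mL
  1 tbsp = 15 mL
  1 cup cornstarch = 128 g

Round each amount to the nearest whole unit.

Scaling factor: 17/2 = 8.5.
heavy cream: 1.5 L × 17/2 × 1000 mL/L ÷ 240 mL/cup ≈ 53 cup
cornstarch: 1.5 oz × 17/2 × 28.35 g/oz ÷ 128 g/cup ≈ 3 cup
chopped pecans: 2.5 oz × 17/2 × 28.35 g/oz ≈ 602 g
raisins: 450 g × 17/2 ÷ 28.35 g/oz ≈ 135 oz
honey: 400 mL × 17/2 ÷ 240 mL/cup ≈ 14 cup

heavy cream: 53 cup; cornstarch: 3 cup; chopped pecans: 602 g; raisins: 135 oz; honey: 14 cup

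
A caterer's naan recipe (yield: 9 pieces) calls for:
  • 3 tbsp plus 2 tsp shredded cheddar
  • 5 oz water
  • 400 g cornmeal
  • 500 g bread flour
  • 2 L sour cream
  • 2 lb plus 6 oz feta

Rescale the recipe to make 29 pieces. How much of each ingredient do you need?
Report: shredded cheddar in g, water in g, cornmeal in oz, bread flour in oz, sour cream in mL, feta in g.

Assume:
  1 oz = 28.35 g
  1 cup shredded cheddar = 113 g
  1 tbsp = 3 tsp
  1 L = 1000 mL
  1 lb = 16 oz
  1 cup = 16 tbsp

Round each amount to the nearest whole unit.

shredded cheddar: 83 g; water: 457 g; cornmeal: 45 oz; bread flour: 57 oz; sour cream: 6444 mL; feta: 3471 g

Scaling factor: 29/9.
shredded cheddar: (3 tbsp + 2 tsp = 11/3 tbsp) × 29/9 ÷ 16 tbsp/cup × 113 g/cup ≈ 83 g
water: 5 oz × 29/9 × 28.35 g/oz ≈ 457 g
cornmeal: 400 g × 29/9 ÷ 28.35 g/oz ≈ 45 oz
bread flour: 500 g × 29/9 ÷ 28.35 g/oz ≈ 57 oz
sour cream: 2 L × 29/9 × 1000 mL/L ≈ 6444 mL
feta: (2 lb + 6 oz = 2.375 lb) × 29/9 × 16 oz/lb × 28.35 g/oz ≈ 3471 g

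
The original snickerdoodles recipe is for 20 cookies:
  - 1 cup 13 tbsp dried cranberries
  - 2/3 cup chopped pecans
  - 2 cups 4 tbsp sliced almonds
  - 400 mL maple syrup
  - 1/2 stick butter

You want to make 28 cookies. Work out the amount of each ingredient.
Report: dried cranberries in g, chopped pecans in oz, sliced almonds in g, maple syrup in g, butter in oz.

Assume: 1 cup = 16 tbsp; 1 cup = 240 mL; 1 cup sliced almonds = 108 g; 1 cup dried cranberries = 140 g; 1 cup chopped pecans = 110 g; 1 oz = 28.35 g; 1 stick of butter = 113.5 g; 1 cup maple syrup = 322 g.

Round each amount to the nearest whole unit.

Scaling factor: 28/20 = 7/5 = 1.4.
dried cranberries: (1 cup + 13 tbsp = 1.8125 cup) × 7/5 × 140 g/cup ≈ 355 g
chopped pecans: 2/3 cup × 7/5 × 110 g/cup ÷ 28.35 g/oz ≈ 4 oz
sliced almonds: (2 cup + 4 tbsp = 2.25 cup) × 7/5 × 108 g/cup ≈ 340 g
maple syrup: 400 mL × 7/5 ÷ 240 mL/cup × 322 g/cup ≈ 751 g
butter: 0.5 stick × 7/5 × 113.5 g/stick ÷ 28.35 g/oz ≈ 3 oz

dried cranberries: 355 g; chopped pecans: 4 oz; sliced almonds: 340 g; maple syrup: 751 g; butter: 3 oz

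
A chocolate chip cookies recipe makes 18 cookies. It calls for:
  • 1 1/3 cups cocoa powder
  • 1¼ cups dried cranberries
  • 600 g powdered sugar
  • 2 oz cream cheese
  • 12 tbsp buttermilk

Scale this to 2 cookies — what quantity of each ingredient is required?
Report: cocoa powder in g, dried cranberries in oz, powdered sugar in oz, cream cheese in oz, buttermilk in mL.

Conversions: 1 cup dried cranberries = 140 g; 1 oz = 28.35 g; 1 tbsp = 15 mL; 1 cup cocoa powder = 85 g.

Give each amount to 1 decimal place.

Scaling factor: 2/18 = 1/9.
cocoa powder: 4/3 cup × 1/9 × 85 g/cup ≈ 12.6 g
dried cranberries: 1.25 cup × 1/9 × 140 g/cup ÷ 28.35 g/oz ≈ 0.7 oz
powdered sugar: 600 g × 1/9 ÷ 28.35 g/oz ≈ 2.4 oz
cream cheese: 2 oz × 1/9 ≈ 0.2 oz
buttermilk: 12 tbsp × 1/9 × 15 mL/tbsp = 20.0 mL

cocoa powder: 12.6 g; dried cranberries: 0.7 oz; powdered sugar: 2.4 oz; cream cheese: 0.2 oz; buttermilk: 20.0 mL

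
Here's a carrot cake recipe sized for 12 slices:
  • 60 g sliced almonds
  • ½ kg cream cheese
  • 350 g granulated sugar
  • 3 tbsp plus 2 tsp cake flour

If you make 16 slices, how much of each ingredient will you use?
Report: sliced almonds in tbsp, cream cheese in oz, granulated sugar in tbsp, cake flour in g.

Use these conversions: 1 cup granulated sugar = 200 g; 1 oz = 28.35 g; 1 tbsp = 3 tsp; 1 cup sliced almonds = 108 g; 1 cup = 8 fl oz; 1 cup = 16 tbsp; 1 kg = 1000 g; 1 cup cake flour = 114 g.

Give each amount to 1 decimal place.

Scaling factor: 16/12 = 4/3.
sliced almonds: 60 g × 4/3 ÷ 108 g/cup × 16 tbsp/cup ≈ 11.9 tbsp
cream cheese: 0.5 kg × 4/3 × 1000 g/kg ÷ 28.35 g/oz ≈ 23.5 oz
granulated sugar: 350 g × 4/3 ÷ 200 g/cup × 16 tbsp/cup ≈ 37.3 tbsp
cake flour: (3 tbsp + 2 tsp = 11/3 tbsp) × 4/3 ÷ 16 tbsp/cup × 114 g/cup ≈ 34.8 g

sliced almonds: 11.9 tbsp; cream cheese: 23.5 oz; granulated sugar: 37.3 tbsp; cake flour: 34.8 g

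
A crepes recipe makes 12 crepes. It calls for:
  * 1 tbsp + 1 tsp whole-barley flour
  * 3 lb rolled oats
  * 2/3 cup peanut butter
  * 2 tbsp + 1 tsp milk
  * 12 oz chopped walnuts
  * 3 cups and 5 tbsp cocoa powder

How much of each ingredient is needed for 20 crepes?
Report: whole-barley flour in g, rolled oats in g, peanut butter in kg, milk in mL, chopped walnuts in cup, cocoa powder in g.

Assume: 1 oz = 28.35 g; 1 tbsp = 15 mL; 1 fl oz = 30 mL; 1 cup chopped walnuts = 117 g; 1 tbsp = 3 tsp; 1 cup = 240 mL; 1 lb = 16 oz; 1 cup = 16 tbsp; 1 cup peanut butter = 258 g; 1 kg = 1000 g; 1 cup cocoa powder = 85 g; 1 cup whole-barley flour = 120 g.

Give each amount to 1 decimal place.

Scaling factor: 20/12 = 5/3.
whole-barley flour: (1 tbsp + 1 tsp = 4/3 tbsp) × 5/3 ÷ 16 tbsp/cup × 120 g/cup ≈ 16.7 g
rolled oats: 3 lb × 5/3 × 16 oz/lb × 28.35 g/oz = 2268.0 g
peanut butter: 2/3 cup × 5/3 × 258 g/cup ÷ 1000 g/kg ≈ 0.3 kg
milk: (2 tbsp + 1 tsp = 7/3 tbsp) × 5/3 × 15 mL/tbsp ≈ 58.3 mL
chopped walnuts: 12 oz × 5/3 × 28.35 g/oz ÷ 117 g/cup ≈ 4.8 cup
cocoa powder: (3 cup + 5 tbsp = 3.3125 cup) × 5/3 × 85 g/cup ≈ 469.3 g

whole-barley flour: 16.7 g; rolled oats: 2268.0 g; peanut butter: 0.3 kg; milk: 58.3 mL; chopped walnuts: 4.8 cup; cocoa powder: 469.3 g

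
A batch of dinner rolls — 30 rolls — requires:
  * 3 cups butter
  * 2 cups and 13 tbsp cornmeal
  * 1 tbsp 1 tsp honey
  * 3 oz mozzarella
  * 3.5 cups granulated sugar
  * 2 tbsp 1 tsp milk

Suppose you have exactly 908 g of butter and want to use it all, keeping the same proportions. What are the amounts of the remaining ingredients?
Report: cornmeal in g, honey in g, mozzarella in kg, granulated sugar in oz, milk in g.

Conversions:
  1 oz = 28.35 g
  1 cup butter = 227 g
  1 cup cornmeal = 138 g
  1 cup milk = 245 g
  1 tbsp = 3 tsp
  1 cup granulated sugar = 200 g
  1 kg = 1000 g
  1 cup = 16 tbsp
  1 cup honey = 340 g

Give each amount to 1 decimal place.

The original recipe has 681 g of butter, so the scaling factor is 908 ÷ 681 = 4/3.
cornmeal: (2 cup + 13 tbsp = 2.8125 cup) × 4/3 × 138 g/cup = 517.5 g
honey: (1 tbsp + 1 tsp = 4/3 tbsp) × 4/3 ÷ 16 tbsp/cup × 340 g/cup ≈ 37.8 g
mozzarella: 3 oz × 4/3 × 28.35 g/oz ÷ 1000 g/kg ≈ 0.1 kg
granulated sugar: 3.5 cup × 4/3 × 200 g/cup ÷ 28.35 g/oz ≈ 32.9 oz
milk: (2 tbsp + 1 tsp = 7/3 tbsp) × 4/3 ÷ 16 tbsp/cup × 245 g/cup ≈ 47.6 g

cornmeal: 517.5 g; honey: 37.8 g; mozzarella: 0.1 kg; granulated sugar: 32.9 oz; milk: 47.6 g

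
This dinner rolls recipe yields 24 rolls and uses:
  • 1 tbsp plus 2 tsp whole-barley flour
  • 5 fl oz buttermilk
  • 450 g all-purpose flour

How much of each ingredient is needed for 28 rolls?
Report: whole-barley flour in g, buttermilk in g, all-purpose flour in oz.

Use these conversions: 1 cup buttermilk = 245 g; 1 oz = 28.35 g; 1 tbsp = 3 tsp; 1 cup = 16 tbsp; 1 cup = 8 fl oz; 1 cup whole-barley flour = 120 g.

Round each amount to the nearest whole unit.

whole-barley flour: 15 g; buttermilk: 179 g; all-purpose flour: 19 oz

Scaling factor: 28/24 = 7/6.
whole-barley flour: (1 tbsp + 2 tsp = 5/3 tbsp) × 7/6 ÷ 16 tbsp/cup × 120 g/cup ≈ 15 g
buttermilk: 5 fl oz × 7/6 ÷ 8 fl oz/cup × 245 g/cup ≈ 179 g
all-purpose flour: 450 g × 7/6 ÷ 28.35 g/oz ≈ 19 oz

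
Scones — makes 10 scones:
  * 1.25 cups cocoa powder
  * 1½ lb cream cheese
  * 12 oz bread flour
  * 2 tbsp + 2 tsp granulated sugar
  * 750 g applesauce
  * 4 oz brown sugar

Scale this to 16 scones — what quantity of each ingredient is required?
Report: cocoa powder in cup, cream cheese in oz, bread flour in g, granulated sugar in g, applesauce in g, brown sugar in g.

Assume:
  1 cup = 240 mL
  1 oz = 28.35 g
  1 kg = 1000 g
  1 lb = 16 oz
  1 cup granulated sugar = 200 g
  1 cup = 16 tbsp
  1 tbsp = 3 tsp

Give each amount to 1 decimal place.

cocoa powder: 2.0 cup; cream cheese: 38.4 oz; bread flour: 544.3 g; granulated sugar: 53.3 g; applesauce: 1200.0 g; brown sugar: 181.4 g

Scaling factor: 16/10 = 8/5 = 1.6.
cocoa powder: 1.25 cup × 8/5 = 2.0 cup
cream cheese: 1.5 lb × 8/5 × 16 oz/lb = 38.4 oz
bread flour: 12 oz × 8/5 × 28.35 g/oz ≈ 544.3 g
granulated sugar: (2 tbsp + 2 tsp = 8/3 tbsp) × 8/5 ÷ 16 tbsp/cup × 200 g/cup ≈ 53.3 g
applesauce: 750 g × 8/5 = 1200.0 g
brown sugar: 4 oz × 8/5 × 28.35 g/oz ≈ 181.4 g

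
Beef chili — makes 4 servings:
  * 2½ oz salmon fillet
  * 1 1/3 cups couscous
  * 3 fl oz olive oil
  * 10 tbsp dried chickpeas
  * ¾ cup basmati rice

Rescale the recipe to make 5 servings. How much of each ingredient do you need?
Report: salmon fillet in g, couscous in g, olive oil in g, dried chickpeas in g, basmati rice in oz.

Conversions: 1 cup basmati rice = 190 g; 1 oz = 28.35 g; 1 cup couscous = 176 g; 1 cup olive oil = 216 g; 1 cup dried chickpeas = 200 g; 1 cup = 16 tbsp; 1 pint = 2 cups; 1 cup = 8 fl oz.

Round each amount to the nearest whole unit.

Scaling factor: 5/4 = 1.25.
salmon fillet: 2.5 oz × 5/4 × 28.35 g/oz ≈ 89 g
couscous: 4/3 cup × 5/4 × 176 g/cup ≈ 293 g
olive oil: 3 fl oz × 5/4 ÷ 8 fl oz/cup × 216 g/cup ≈ 101 g
dried chickpeas: 10 tbsp × 5/4 ÷ 16 tbsp/cup × 200 g/cup ≈ 156 g
basmati rice: 0.75 cup × 5/4 × 190 g/cup ÷ 28.35 g/oz ≈ 6 oz

salmon fillet: 89 g; couscous: 293 g; olive oil: 101 g; dried chickpeas: 156 g; basmati rice: 6 oz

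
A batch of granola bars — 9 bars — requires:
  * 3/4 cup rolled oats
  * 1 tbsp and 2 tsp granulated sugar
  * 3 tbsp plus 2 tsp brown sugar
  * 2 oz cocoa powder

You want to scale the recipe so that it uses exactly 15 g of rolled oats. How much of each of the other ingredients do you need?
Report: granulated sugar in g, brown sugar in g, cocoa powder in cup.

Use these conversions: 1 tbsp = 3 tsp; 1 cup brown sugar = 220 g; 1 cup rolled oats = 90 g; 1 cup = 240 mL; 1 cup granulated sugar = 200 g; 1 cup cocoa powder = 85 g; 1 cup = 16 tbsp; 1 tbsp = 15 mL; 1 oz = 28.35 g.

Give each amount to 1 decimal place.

granulated sugar: 4.6 g; brown sugar: 11.2 g; cocoa powder: 0.1 cup

The original recipe has 67.5 g of rolled oats, so the scaling factor is 15 ÷ 67.5 = 2/9.
granulated sugar: (1 tbsp + 2 tsp = 5/3 tbsp) × 2/9 ÷ 16 tbsp/cup × 200 g/cup ≈ 4.6 g
brown sugar: (3 tbsp + 2 tsp = 11/3 tbsp) × 2/9 ÷ 16 tbsp/cup × 220 g/cup ≈ 11.2 g
cocoa powder: 2 oz × 2/9 × 28.35 g/oz ÷ 85 g/cup ≈ 0.1 cup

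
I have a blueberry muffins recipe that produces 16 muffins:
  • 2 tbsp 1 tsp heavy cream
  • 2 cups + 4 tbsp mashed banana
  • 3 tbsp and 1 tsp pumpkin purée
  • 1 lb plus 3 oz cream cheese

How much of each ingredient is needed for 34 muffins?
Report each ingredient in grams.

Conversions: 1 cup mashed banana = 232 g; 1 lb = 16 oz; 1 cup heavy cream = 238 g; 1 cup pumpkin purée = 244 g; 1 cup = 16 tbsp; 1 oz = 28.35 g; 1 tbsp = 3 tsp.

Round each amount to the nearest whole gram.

heavy cream: 74 g; mashed banana: 1109 g; pumpkin purée: 108 g; cream cheese: 1145 g

Scaling factor: 34/16 = 17/8 = 2.125.
heavy cream: (2 tbsp + 1 tsp = 7/3 tbsp) × 17/8 ÷ 16 tbsp/cup × 238 g/cup ≈ 74 g
mashed banana: (2 cup + 4 tbsp = 2.25 cup) × 17/8 × 232 g/cup ≈ 1109 g
pumpkin purée: (3 tbsp + 1 tsp = 10/3 tbsp) × 17/8 ÷ 16 tbsp/cup × 244 g/cup ≈ 108 g
cream cheese: (1 lb + 3 oz = 1.1875 lb) × 17/8 × 16 oz/lb × 28.35 g/oz ≈ 1145 g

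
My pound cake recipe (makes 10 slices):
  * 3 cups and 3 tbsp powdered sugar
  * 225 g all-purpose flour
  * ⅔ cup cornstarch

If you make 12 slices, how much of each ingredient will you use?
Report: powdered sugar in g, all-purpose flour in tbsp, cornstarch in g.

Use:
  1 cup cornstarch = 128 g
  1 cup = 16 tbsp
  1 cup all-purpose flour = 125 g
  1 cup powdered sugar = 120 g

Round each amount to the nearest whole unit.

Scaling factor: 12/10 = 6/5 = 1.2.
powdered sugar: (3 cup + 3 tbsp = 3.1875 cup) × 6/5 × 120 g/cup = 459 g
all-purpose flour: 225 g × 6/5 ÷ 125 g/cup × 16 tbsp/cup ≈ 35 tbsp
cornstarch: 2/3 cup × 6/5 × 128 g/cup ≈ 102 g

powdered sugar: 459 g; all-purpose flour: 35 tbsp; cornstarch: 102 g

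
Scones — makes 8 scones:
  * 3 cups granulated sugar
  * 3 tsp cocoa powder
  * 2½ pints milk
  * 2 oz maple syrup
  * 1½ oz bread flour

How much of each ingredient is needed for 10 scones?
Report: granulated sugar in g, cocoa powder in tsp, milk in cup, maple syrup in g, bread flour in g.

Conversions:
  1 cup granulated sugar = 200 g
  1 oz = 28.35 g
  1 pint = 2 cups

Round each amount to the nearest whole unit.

Scaling factor: 10/8 = 5/4 = 1.25.
granulated sugar: 3 cup × 5/4 × 200 g/cup = 750 g
cocoa powder: 3 tsp × 5/4 ≈ 4 tsp
milk: 2.5 pint × 5/4 × 2 cup/pint ≈ 6 cup
maple syrup: 2 oz × 5/4 × 28.35 g/oz ≈ 71 g
bread flour: 1.5 oz × 5/4 × 28.35 g/oz ≈ 53 g

granulated sugar: 750 g; cocoa powder: 4 tsp; milk: 6 cup; maple syrup: 71 g; bread flour: 53 g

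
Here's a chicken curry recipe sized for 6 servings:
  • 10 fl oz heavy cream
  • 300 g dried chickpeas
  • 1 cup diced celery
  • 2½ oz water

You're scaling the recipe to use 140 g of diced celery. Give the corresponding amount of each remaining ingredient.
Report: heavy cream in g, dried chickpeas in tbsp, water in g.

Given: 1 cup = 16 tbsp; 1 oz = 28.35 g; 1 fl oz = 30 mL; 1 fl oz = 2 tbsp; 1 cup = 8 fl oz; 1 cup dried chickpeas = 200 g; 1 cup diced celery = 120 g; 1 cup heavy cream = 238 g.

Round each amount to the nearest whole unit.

The original recipe has 120 g of diced celery, so the scaling factor is 140 ÷ 120 = 7/6.
heavy cream: 10 fl oz × 7/6 ÷ 8 fl oz/cup × 238 g/cup ≈ 347 g
dried chickpeas: 300 g × 7/6 ÷ 200 g/cup × 16 tbsp/cup = 28 tbsp
water: 2.5 oz × 7/6 × 28.35 g/oz ≈ 83 g

heavy cream: 347 g; dried chickpeas: 28 tbsp; water: 83 g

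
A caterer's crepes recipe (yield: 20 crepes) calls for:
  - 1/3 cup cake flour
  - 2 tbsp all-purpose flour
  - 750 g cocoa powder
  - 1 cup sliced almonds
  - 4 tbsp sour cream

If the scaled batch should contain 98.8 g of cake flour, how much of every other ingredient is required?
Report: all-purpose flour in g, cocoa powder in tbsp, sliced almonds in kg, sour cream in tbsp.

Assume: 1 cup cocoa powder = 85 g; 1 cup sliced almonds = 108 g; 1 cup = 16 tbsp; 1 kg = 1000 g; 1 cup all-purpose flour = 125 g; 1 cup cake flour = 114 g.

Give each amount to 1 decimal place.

all-purpose flour: 40.6 g; cocoa powder: 367.1 tbsp; sliced almonds: 0.3 kg; sour cream: 10.4 tbsp

The original recipe has 38 g of cake flour, so the scaling factor is 98.8 ÷ 38 = 13/5 = 2.6.
all-purpose flour: 2 tbsp × 13/5 ÷ 16 tbsp/cup × 125 g/cup ≈ 40.6 g
cocoa powder: 750 g × 13/5 ÷ 85 g/cup × 16 tbsp/cup ≈ 367.1 tbsp
sliced almonds: 1 cup × 13/5 × 108 g/cup ÷ 1000 g/kg ≈ 0.3 kg
sour cream: 4 tbsp × 13/5 = 10.4 tbsp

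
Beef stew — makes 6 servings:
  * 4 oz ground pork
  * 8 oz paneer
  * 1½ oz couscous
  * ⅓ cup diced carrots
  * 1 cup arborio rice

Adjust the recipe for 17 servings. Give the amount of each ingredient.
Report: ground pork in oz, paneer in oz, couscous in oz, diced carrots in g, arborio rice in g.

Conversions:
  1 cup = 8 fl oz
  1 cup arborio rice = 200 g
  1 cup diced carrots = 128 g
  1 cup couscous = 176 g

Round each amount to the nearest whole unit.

Scaling factor: 17/6.
ground pork: 4 oz × 17/6 ≈ 11 oz
paneer: 8 oz × 17/6 ≈ 23 oz
couscous: 1.5 oz × 17/6 ≈ 4 oz
diced carrots: 1/3 cup × 17/6 × 128 g/cup ≈ 121 g
arborio rice: 1 cup × 17/6 × 200 g/cup ≈ 567 g

ground pork: 11 oz; paneer: 23 oz; couscous: 4 oz; diced carrots: 121 g; arborio rice: 567 g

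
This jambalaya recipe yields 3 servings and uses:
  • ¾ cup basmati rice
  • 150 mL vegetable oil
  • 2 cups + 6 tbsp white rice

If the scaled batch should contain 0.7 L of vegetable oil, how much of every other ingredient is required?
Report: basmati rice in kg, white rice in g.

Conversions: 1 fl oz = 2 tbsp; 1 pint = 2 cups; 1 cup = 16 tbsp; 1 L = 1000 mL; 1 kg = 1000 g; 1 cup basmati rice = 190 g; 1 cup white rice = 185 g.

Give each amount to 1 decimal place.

basmati rice: 0.7 kg; white rice: 2050.4 g

The original recipe has 0.15 L of vegetable oil, so the scaling factor is 0.7 ÷ 0.15 = 14/3.
basmati rice: 0.75 cup × 14/3 × 190 g/cup ÷ 1000 g/kg ≈ 0.7 kg
white rice: (2 cup + 6 tbsp = 2.375 cup) × 14/3 × 185 g/cup ≈ 2050.4 g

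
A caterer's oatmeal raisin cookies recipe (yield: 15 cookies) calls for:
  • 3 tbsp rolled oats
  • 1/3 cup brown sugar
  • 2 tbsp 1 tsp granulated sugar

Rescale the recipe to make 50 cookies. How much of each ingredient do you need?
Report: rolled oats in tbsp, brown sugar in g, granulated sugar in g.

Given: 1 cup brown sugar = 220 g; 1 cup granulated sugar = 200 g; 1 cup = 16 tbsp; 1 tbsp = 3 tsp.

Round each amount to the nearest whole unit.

Scaling factor: 50/15 = 10/3.
rolled oats: 3 tbsp × 10/3 = 10 tbsp
brown sugar: 1/3 cup × 10/3 × 220 g/cup ≈ 244 g
granulated sugar: (2 tbsp + 1 tsp = 7/3 tbsp) × 10/3 ÷ 16 tbsp/cup × 200 g/cup ≈ 97 g

rolled oats: 10 tbsp; brown sugar: 244 g; granulated sugar: 97 g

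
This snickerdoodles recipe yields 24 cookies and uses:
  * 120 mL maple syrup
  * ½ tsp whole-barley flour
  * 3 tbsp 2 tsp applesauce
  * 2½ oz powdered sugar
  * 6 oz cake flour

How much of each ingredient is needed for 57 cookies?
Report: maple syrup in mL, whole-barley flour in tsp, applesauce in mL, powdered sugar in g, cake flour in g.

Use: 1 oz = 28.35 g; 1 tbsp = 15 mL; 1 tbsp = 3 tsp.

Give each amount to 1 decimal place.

maple syrup: 285.0 mL; whole-barley flour: 1.2 tsp; applesauce: 130.6 mL; powdered sugar: 168.3 g; cake flour: 404.0 g

Scaling factor: 57/24 = 19/8 = 2.375.
maple syrup: 120 mL × 19/8 = 285.0 mL
whole-barley flour: 0.5 tsp × 19/8 ≈ 1.2 tsp
applesauce: (3 tbsp + 2 tsp = 11/3 tbsp) × 19/8 × 15 mL/tbsp ≈ 130.6 mL
powdered sugar: 2.5 oz × 19/8 × 28.35 g/oz ≈ 168.3 g
cake flour: 6 oz × 19/8 × 28.35 g/oz ≈ 404.0 g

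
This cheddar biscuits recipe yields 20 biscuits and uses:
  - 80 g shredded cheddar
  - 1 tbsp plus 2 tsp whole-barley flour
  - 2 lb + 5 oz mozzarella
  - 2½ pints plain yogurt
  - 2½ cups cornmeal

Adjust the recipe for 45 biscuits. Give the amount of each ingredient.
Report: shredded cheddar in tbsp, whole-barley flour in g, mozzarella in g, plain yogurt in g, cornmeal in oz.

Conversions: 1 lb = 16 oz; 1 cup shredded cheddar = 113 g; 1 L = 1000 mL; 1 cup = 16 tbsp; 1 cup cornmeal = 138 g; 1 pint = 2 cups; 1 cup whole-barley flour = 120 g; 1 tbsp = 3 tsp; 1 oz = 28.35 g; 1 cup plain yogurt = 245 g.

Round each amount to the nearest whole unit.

Scaling factor: 45/20 = 9/4 = 2.25.
shredded cheddar: 80 g × 9/4 ÷ 113 g/cup × 16 tbsp/cup ≈ 25 tbsp
whole-barley flour: (1 tbsp + 2 tsp = 5/3 tbsp) × 9/4 ÷ 16 tbsp/cup × 120 g/cup ≈ 28 g
mozzarella: (2 lb + 5 oz = 2.3125 lb) × 9/4 × 16 oz/lb × 28.35 g/oz ≈ 2360 g
plain yogurt: 2.5 pint × 9/4 × 2 cup/pint × 245 g/cup ≈ 2756 g
cornmeal: 2.5 cup × 9/4 × 138 g/cup ÷ 28.35 g/oz ≈ 27 oz

shredded cheddar: 25 tbsp; whole-barley flour: 28 g; mozzarella: 2360 g; plain yogurt: 2756 g; cornmeal: 27 oz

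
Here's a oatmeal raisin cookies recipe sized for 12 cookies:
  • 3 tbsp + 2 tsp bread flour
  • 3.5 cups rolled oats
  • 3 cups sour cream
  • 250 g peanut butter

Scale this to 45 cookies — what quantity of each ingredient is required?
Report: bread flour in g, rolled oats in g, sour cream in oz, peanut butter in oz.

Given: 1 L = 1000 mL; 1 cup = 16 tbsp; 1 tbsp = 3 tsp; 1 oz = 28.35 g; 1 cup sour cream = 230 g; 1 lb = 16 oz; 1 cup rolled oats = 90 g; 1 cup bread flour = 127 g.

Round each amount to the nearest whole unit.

Scaling factor: 45/12 = 15/4 = 3.75.
bread flour: (3 tbsp + 2 tsp = 11/3 tbsp) × 15/4 ÷ 16 tbsp/cup × 127 g/cup ≈ 109 g
rolled oats: 3.5 cup × 15/4 × 90 g/cup ≈ 1181 g
sour cream: 3 cup × 15/4 × 230 g/cup ÷ 28.35 g/oz ≈ 91 oz
peanut butter: 250 g × 15/4 ÷ 28.35 g/oz ≈ 33 oz

bread flour: 109 g; rolled oats: 1181 g; sour cream: 91 oz; peanut butter: 33 oz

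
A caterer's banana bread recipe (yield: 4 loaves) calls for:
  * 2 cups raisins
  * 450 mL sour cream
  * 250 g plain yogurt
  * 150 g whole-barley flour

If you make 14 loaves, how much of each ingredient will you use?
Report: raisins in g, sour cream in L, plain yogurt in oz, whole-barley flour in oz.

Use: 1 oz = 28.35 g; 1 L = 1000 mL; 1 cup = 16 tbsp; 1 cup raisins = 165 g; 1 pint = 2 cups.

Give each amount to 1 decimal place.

Scaling factor: 14/4 = 7/2 = 3.5.
raisins: 2 cup × 7/2 × 165 g/cup = 1155.0 g
sour cream: 450 mL × 7/2 ÷ 1000 mL/L ≈ 1.6 L
plain yogurt: 250 g × 7/2 ÷ 28.35 g/oz ≈ 30.9 oz
whole-barley flour: 150 g × 7/2 ÷ 28.35 g/oz ≈ 18.5 oz

raisins: 1155.0 g; sour cream: 1.6 L; plain yogurt: 30.9 oz; whole-barley flour: 18.5 oz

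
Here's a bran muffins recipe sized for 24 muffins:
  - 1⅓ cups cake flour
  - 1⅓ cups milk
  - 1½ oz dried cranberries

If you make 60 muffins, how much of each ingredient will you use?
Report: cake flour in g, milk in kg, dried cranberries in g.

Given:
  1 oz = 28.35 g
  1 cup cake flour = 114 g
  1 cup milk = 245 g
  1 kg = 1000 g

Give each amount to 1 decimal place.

Scaling factor: 60/24 = 5/2 = 2.5.
cake flour: 4/3 cup × 5/2 × 114 g/cup = 380.0 g
milk: 4/3 cup × 5/2 × 245 g/cup ÷ 1000 g/kg ≈ 0.8 kg
dried cranberries: 1.5 oz × 5/2 × 28.35 g/oz ≈ 106.3 g

cake flour: 380.0 g; milk: 0.8 kg; dried cranberries: 106.3 g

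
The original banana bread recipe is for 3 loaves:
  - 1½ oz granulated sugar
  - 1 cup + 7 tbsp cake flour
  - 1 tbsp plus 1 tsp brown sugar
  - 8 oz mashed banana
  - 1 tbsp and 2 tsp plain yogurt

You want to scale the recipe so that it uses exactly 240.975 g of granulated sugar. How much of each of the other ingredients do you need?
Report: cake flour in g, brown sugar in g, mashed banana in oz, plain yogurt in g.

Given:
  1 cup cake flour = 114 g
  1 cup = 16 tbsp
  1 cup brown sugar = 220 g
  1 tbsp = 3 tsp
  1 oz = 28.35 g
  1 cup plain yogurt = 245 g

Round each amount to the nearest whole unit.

cake flour: 929 g; brown sugar: 104 g; mashed banana: 45 oz; plain yogurt: 145 g

The original recipe has 42.525 g of granulated sugar, so the scaling factor is 240.975 ÷ 42.525 = 17/3.
cake flour: (1 cup + 7 tbsp = 1.4375 cup) × 17/3 × 114 g/cup ≈ 929 g
brown sugar: (1 tbsp + 1 tsp = 4/3 tbsp) × 17/3 ÷ 16 tbsp/cup × 220 g/cup ≈ 104 g
mashed banana: 8 oz × 17/3 ≈ 45 oz
plain yogurt: (1 tbsp + 2 tsp = 5/3 tbsp) × 17/3 ÷ 16 tbsp/cup × 245 g/cup ≈ 145 g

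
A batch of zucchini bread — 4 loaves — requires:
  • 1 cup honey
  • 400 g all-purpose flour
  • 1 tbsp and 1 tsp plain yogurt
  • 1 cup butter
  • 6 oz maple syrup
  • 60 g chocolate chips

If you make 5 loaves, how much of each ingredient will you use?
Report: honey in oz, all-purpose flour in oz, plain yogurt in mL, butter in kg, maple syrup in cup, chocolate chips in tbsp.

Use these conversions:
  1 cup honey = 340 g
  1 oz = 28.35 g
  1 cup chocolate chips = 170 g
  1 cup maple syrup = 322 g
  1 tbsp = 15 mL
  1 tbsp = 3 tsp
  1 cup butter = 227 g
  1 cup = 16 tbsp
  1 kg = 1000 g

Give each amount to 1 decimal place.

Scaling factor: 5/4 = 1.25.
honey: 1 cup × 5/4 × 340 g/cup ÷ 28.35 g/oz ≈ 15.0 oz
all-purpose flour: 400 g × 5/4 ÷ 28.35 g/oz ≈ 17.6 oz
plain yogurt: (1 tbsp + 1 tsp = 4/3 tbsp) × 5/4 × 15 mL/tbsp = 25.0 mL
butter: 1 cup × 5/4 × 227 g/cup ÷ 1000 g/kg ≈ 0.3 kg
maple syrup: 6 oz × 5/4 × 28.35 g/oz ÷ 322 g/cup ≈ 0.7 cup
chocolate chips: 60 g × 5/4 ÷ 170 g/cup × 16 tbsp/cup ≈ 7.1 tbsp

honey: 15.0 oz; all-purpose flour: 17.6 oz; plain yogurt: 25.0 mL; butter: 0.3 kg; maple syrup: 0.7 cup; chocolate chips: 7.1 tbsp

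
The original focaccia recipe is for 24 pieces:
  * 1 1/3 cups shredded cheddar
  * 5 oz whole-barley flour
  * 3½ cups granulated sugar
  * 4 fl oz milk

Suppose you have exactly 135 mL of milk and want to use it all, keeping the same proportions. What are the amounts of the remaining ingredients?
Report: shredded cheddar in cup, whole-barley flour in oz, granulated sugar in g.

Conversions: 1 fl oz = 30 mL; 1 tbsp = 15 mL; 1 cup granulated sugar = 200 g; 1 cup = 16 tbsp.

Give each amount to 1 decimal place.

shredded cheddar: 1.5 cup; whole-barley flour: 5.6 oz; granulated sugar: 787.5 g

The original recipe has 120 mL of milk, so the scaling factor is 135 ÷ 120 = 9/8 = 1.125.
shredded cheddar: 4/3 cup × 9/8 = 1.5 cup
whole-barley flour: 5 oz × 9/8 ≈ 5.6 oz
granulated sugar: 3.5 cup × 9/8 × 200 g/cup = 787.5 g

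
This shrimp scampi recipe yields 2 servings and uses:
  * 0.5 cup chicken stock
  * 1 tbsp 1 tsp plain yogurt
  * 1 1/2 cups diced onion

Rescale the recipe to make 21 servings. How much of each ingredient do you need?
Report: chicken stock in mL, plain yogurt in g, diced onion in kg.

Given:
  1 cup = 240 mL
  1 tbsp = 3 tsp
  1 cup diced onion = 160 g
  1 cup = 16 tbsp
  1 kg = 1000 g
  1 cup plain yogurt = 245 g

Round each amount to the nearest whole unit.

Scaling factor: 21/2 = 10.5.
chicken stock: 0.5 cup × 21/2 × 240 mL/cup = 1260 mL
plain yogurt: (1 tbsp + 1 tsp = 4/3 tbsp) × 21/2 ÷ 16 tbsp/cup × 245 g/cup ≈ 214 g
diced onion: 1.5 cup × 21/2 × 160 g/cup ÷ 1000 g/kg ≈ 3 kg

chicken stock: 1260 mL; plain yogurt: 214 g; diced onion: 3 kg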